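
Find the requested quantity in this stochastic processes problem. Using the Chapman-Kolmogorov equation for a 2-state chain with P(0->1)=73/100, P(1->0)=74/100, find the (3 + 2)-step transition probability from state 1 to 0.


P^5 = P^3 * P^2
Computing via matrix multiplication of the transition matrix.
Entry (1,0) of P^5 = 0.5149

0.5149


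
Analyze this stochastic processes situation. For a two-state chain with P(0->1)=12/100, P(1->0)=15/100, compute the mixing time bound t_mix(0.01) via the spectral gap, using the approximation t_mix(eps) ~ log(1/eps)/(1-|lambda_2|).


lambda_2 = |1 - p01 - p10| = |1 - 0.1200 - 0.1500| = 0.7300
t_mix ~ log(1/eps)/(1 - |lambda_2|)
= log(100)/(1 - 0.7300) = 4.6052/0.2700
= 17.0562

17.0562


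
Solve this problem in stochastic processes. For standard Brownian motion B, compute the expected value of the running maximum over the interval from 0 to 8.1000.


E(max B(s)) = sqrt(2t/pi)
= sqrt(2*8.1000/pi)
= sqrt(5.1566)
= 2.2708

2.2708


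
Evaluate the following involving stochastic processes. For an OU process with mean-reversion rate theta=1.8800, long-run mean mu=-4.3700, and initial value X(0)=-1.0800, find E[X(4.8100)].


E[X(t)] = mu + (X(0) - mu)*exp(-theta*t)
= -4.3700 + (-1.0800 - -4.3700)*exp(-1.8800*4.8100)
= -4.3700 + 3.2900 * 1.1824e-04
= -4.3696

-4.3696


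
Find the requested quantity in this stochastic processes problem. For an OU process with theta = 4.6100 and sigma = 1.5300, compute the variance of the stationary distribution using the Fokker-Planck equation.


Stationary variance = sigma^2 / (2*theta)
= 1.5300^2 / (2*4.6100)
= 2.3409 / 9.2200
= 0.2539

0.2539


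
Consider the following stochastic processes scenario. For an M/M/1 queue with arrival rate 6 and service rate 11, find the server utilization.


rho = lambda/mu
= 6/11
= 0.5455

0.5455


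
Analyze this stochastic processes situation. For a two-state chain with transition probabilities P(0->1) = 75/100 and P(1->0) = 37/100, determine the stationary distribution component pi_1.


Stationary distribution: pi_0 = p10/(p01+p10), pi_1 = p01/(p01+p10)
p01 = 0.7500, p10 = 0.3700
pi_1 = 0.6696

0.6696


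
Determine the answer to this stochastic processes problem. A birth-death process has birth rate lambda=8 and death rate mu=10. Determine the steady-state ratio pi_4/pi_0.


For birth-death process, pi_n/pi_0 = (lambda/mu)^n
= (8/10)^4
= 0.4096

0.4096


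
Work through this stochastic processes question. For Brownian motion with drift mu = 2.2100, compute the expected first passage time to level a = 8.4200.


Expected first passage time = a/mu
= 8.4200/2.2100
= 3.8100

3.8100


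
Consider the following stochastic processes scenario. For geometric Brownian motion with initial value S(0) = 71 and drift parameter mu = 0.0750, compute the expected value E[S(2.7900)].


E[S(t)] = S(0) * exp(mu * t)
= 71 * exp(0.0750 * 2.7900)
= 71 * 1.2328
= 87.5255

87.5255


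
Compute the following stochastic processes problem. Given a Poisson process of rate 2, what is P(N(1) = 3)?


P(N(t)=k) = (lambda*t)^k * exp(-lambda*t) / k!
lambda*t = 2
= 2^3 * exp(-2) / 3!
= 8 * 0.1353 / 6
= 0.1804

0.1804


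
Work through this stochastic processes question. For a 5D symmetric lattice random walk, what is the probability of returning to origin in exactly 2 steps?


P(return in 2 steps) = P(reverse first step) = 1/(2d)
= 1/10
= 0.1000

0.1000


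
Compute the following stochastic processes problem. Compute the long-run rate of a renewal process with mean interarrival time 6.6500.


Long-run renewal rate = 1/E(X)
= 1/6.6500
= 0.1504

0.1504


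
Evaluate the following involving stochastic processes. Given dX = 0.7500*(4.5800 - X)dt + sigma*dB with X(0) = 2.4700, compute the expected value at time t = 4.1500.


E[X(t)] = mu + (X(0) - mu)*exp(-theta*t)
= 4.5800 + (2.4700 - 4.5800)*exp(-0.7500*4.1500)
= 4.5800 + -2.1100 * 0.0445
= 4.4861

4.4861


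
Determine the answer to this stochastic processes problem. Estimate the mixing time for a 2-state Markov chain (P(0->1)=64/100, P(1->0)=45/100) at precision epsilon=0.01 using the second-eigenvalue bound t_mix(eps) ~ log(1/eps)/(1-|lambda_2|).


lambda_2 = |1 - p01 - p10| = |1 - 0.6400 - 0.4500| = 0.0900
t_mix ~ log(1/eps)/(1 - |lambda_2|)
= log(100)/(1 - 0.0900) = 4.6052/0.9100
= 5.0606

5.0606


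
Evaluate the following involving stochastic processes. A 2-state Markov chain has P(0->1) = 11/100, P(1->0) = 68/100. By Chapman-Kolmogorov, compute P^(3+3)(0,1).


P^6 = P^3 * P^3
Computing via matrix multiplication of the transition matrix.
Entry (0,1) of P^6 = 0.1392

0.1392


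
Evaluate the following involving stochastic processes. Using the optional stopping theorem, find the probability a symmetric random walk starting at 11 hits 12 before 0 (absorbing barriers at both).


By optional stopping theorem: E(M at tau) = M(0) = 11
P(hit 12)*12 + P(hit 0)*0 = 11
P(hit 12) = (11 - 0)/(12 - 0) = 11/12 = 0.9167

0.9167


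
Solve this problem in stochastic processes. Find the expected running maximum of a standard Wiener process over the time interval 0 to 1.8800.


E(max B(s)) = sqrt(2t/pi)
= sqrt(2*1.8800/pi)
= sqrt(1.1968)
= 1.0940

1.0940


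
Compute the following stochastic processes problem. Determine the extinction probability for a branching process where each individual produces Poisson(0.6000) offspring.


Since mu = 0.6000 <= 1, extinction probability = 1.

1.0000


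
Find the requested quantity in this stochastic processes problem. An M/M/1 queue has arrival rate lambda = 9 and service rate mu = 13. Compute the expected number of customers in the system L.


rho = 9/13 = 0.6923
L = rho/(1-rho)
= 0.6923/0.3077
= 2.2500

2.2500


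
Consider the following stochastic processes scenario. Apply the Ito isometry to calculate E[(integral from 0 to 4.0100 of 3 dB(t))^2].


By Ito isometry: E[(int f dB)^2] = int f^2 dt
= 3^2 * 4.0100
= 9 * 4.0100 = 36.0900

36.0900


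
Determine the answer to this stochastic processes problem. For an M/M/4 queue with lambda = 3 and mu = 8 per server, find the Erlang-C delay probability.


a = lambda/mu = 0.3750
rho = a/c = 0.0938
Erlang-C formula applied:
C(c,a) = 6.2488e-04

6.2488e-04


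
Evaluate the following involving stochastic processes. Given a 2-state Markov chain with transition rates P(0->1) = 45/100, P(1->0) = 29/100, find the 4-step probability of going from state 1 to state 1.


Computing P^4 by matrix multiplication.
P = [[0.5500, 0.4500], [0.2900, 0.7100]]
After raising P to the power 4:
P^4(1,1) = 0.6099

0.6099


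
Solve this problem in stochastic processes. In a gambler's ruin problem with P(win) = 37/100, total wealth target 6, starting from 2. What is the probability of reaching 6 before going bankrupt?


Gambler's ruin formula:
r = q/p = 0.6300/0.3700 = 1.7027
P(win) = (1 - r^i)/(1 - r^N)
= (1 - 1.7027^2)/(1 - 1.7027^6)
= 0.0813

0.0813


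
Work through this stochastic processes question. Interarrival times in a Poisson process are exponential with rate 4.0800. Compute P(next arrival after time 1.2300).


P(X > t) = exp(-lambda * t)
= exp(-4.0800 * 1.2300)
= exp(-5.0184) = 0.0066

0.0066


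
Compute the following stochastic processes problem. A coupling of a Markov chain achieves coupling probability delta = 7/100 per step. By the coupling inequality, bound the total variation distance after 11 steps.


TV distance bound <= (1-delta)^n
= (1 - 0.0700)^11
= 0.9300^11
= 0.4501

0.4501


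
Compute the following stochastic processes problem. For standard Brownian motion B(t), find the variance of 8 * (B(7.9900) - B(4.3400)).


Var(alpha*(B(t)-B(s))) = alpha^2 * (t-s)
= 8^2 * (7.9900 - 4.3400)
= 64 * 3.6500
= 233.6000

233.6000


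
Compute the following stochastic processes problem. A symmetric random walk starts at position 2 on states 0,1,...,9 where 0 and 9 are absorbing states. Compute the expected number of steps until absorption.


For symmetric RW on 0,...,N with absorbing barriers, E(i) = i*(N-i)
E(2) = 2 * 7 = 14

14


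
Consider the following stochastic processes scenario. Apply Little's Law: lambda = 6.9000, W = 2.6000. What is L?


Little's Law: L = lambda * W
= 6.9000 * 2.6000
= 17.9400

17.9400


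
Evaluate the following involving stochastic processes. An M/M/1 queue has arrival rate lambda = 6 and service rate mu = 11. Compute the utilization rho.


rho = lambda/mu
= 6/11
= 0.5455

0.5455


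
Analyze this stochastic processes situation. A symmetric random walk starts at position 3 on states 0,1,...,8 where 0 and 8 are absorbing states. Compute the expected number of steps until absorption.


For symmetric RW on 0,...,N with absorbing barriers, E(i) = i*(N-i)
E(3) = 3 * 5 = 15

15


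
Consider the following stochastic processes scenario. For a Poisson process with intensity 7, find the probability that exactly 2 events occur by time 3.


P(N(t)=k) = (lambda*t)^k * exp(-lambda*t) / k!
lambda*t = 21
= 21^2 * exp(-21) / 2!
= 441 * 7.5826e-10 / 2
= 1.6720e-07

1.6720e-07


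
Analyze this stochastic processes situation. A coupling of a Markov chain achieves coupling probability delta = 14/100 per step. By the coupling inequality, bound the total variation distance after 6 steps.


TV distance bound <= (1-delta)^n
= (1 - 0.1400)^6
= 0.8600^6
= 0.4046

0.4046


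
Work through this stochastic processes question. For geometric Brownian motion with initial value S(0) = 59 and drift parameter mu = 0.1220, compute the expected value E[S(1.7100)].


E[S(t)] = S(0) * exp(mu * t)
= 59 * exp(0.1220 * 1.7100)
= 59 * 1.2320
= 72.6866

72.6866


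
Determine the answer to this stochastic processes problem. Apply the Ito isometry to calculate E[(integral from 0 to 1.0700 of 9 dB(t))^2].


By Ito isometry: E[(int f dB)^2] = int f^2 dt
= 9^2 * 1.0700
= 81 * 1.0700 = 86.6700

86.6700


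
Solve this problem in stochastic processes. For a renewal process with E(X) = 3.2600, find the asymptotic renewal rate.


Long-run renewal rate = 1/E(X)
= 1/3.2600
= 0.3067

0.3067


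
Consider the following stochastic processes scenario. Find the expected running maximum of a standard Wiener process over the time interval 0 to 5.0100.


E(max B(s)) = sqrt(2t/pi)
= sqrt(2*5.0100/pi)
= sqrt(3.1895)
= 1.7859

1.7859


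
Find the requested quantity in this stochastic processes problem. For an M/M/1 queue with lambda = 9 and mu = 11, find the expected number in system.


rho = 9/11 = 0.8182
L = rho/(1-rho)
= 0.8182/0.1818
= 4.5000

4.5000


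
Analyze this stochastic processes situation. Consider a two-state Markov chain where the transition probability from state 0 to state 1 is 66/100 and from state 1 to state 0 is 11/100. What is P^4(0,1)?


Computing P^4 by matrix multiplication.
P = [[0.3400, 0.6600], [0.1100, 0.8900]]
After raising P to the power 4:
P^4(0,1) = 0.8547

0.8547


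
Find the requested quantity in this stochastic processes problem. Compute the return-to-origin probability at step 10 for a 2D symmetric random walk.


P = C(10,5)^2 / 4^10
= 252^2 / 1048576
= 63504 / 1048576
= 0.0606

0.0606


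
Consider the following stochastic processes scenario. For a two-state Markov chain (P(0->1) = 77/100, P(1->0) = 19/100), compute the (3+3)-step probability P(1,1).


P^6 = P^3 * P^3
Computing via matrix multiplication of the transition matrix.
Entry (1,1) of P^6 = 0.8021

0.8021


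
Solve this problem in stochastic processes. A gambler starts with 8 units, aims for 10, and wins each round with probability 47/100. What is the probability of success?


Gambler's ruin formula:
r = q/p = 0.5300/0.4700 = 1.1277
P(win) = (1 - r^i)/(1 - r^N)
= (1 - 1.1277^8)/(1 - 1.1277^10)
= 0.6945

0.6945


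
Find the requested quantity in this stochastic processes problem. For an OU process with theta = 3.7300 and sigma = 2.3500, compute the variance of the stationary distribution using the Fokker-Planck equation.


Stationary variance = sigma^2 / (2*theta)
= 2.3500^2 / (2*3.7300)
= 5.5225 / 7.4600
= 0.7403

0.7403


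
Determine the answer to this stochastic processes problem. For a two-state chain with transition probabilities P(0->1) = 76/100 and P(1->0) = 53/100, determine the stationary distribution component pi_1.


Stationary distribution: pi_0 = p10/(p01+p10), pi_1 = p01/(p01+p10)
p01 = 0.7600, p10 = 0.5300
pi_1 = 0.5891

0.5891


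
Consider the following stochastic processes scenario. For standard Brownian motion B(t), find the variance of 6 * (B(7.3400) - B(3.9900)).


Var(alpha*(B(t)-B(s))) = alpha^2 * (t-s)
= 6^2 * (7.3400 - 3.9900)
= 36 * 3.3500
= 120.6000

120.6000


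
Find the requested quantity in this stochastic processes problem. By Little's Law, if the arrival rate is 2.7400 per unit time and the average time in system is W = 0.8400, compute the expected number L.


Little's Law: L = lambda * W
= 2.7400 * 0.8400
= 2.3016

2.3016


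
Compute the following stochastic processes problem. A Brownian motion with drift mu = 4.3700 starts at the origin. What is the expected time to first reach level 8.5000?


Expected first passage time = a/mu
= 8.5000/4.3700
= 1.9451

1.9451


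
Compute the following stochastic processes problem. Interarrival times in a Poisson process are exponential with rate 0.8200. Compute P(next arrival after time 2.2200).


P(X > t) = exp(-lambda * t)
= exp(-0.8200 * 2.2200)
= exp(-1.8204) = 0.1620

0.1620


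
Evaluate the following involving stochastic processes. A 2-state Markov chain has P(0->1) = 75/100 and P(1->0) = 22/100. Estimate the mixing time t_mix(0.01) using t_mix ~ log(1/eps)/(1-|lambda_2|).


lambda_2 = |1 - p01 - p10| = |1 - 0.7500 - 0.2200| = 0.0300
t_mix ~ log(1/eps)/(1 - |lambda_2|)
= log(100)/(1 - 0.0300) = 4.6052/0.9700
= 4.7476

4.7476


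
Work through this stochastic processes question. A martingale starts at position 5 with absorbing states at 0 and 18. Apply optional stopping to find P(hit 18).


By optional stopping theorem: E(M at tau) = M(0) = 5
P(hit 18)*18 + P(hit 0)*0 = 5
P(hit 18) = (5 - 0)/(18 - 0) = 5/18 = 0.2778

0.2778


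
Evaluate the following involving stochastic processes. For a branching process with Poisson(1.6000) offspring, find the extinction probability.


Since mu = 1.6000 > 1, extinction prob q < 1.
Solve s = exp(mu*(s-1)) iteratively.
q = 0.3580

0.3580


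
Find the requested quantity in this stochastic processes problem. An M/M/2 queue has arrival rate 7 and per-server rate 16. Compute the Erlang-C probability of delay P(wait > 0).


a = lambda/mu = 0.4375
rho = a/c = 0.2188
Erlang-C formula applied:
C(c,a) = 0.0785

0.0785


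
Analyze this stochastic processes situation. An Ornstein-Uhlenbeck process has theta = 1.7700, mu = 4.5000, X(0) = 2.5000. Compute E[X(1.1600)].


E[X(t)] = mu + (X(0) - mu)*exp(-theta*t)
= 4.5000 + (2.5000 - 4.5000)*exp(-1.7700*1.1600)
= 4.5000 + -2.0000 * 0.1283
= 4.2434

4.2434


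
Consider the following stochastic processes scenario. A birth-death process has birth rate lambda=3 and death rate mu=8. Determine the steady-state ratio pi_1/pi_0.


For birth-death process, pi_n/pi_0 = (lambda/mu)^n
= (3/8)^1
= 0.3750

0.3750


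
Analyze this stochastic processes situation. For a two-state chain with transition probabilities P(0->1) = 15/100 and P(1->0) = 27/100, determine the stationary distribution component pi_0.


Stationary distribution: pi_0 = p10/(p01+p10), pi_1 = p01/(p01+p10)
p01 = 0.1500, p10 = 0.2700
pi_0 = 0.6429

0.6429


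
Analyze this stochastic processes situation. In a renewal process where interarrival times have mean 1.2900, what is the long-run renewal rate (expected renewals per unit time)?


Long-run renewal rate = 1/E(X)
= 1/1.2900
= 0.7752

0.7752


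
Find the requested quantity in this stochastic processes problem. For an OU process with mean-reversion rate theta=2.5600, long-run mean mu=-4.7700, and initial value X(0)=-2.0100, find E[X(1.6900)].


E[X(t)] = mu + (X(0) - mu)*exp(-theta*t)
= -4.7700 + (-2.0100 - -4.7700)*exp(-2.5600*1.6900)
= -4.7700 + 2.7600 * 0.0132
= -4.7335

-4.7335


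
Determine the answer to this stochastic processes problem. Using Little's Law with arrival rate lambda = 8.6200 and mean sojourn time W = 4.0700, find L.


Little's Law: L = lambda * W
= 8.6200 * 4.0700
= 35.0834

35.0834


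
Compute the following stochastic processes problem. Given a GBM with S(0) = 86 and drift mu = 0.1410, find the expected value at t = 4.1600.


E[S(t)] = S(0) * exp(mu * t)
= 86 * exp(0.1410 * 4.1600)
= 86 * 1.7978
= 154.6102

154.6102


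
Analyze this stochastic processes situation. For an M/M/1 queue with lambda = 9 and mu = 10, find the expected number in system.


rho = 9/10 = 0.9000
L = rho/(1-rho)
= 0.9000/0.1000
= 9.0000

9.0000


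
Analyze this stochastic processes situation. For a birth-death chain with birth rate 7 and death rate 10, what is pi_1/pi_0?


For birth-death process, pi_n/pi_0 = (lambda/mu)^n
= (7/10)^1
= 0.7000

0.7000


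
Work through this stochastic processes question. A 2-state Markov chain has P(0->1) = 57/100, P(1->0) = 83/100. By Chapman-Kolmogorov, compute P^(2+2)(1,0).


P^4 = P^2 * P^2
Computing via matrix multiplication of the transition matrix.
Entry (1,0) of P^4 = 0.5777

0.5777


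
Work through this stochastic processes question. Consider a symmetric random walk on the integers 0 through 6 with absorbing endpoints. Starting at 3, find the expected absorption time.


For symmetric RW on 0,...,N with absorbing barriers, E(i) = i*(N-i)
E(3) = 3 * 3 = 9

9


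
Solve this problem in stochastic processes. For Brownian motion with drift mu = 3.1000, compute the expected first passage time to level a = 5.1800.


Expected first passage time = a/mu
= 5.1800/3.1000
= 1.6710

1.6710


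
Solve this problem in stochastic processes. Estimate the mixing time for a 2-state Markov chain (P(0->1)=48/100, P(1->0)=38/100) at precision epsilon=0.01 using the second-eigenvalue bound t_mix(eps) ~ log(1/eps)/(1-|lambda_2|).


lambda_2 = |1 - p01 - p10| = |1 - 0.4800 - 0.3800| = 0.1400
t_mix ~ log(1/eps)/(1 - |lambda_2|)
= log(100)/(1 - 0.1400) = 4.6052/0.8600
= 5.3548

5.3548


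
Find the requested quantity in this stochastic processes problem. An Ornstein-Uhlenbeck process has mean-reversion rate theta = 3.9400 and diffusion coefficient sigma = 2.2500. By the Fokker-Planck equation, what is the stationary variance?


Stationary variance = sigma^2 / (2*theta)
= 2.2500^2 / (2*3.9400)
= 5.0625 / 7.8800
= 0.6424

0.6424


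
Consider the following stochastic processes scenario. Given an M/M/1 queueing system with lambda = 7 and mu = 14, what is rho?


rho = lambda/mu
= 7/14
= 0.5000

0.5000


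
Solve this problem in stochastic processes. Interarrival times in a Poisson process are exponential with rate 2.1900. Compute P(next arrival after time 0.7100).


P(X > t) = exp(-lambda * t)
= exp(-2.1900 * 0.7100)
= exp(-1.5549) = 0.2112

0.2112


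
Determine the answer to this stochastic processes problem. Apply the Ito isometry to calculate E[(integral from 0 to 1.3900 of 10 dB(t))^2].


By Ito isometry: E[(int f dB)^2] = int f^2 dt
= 10^2 * 1.3900
= 100 * 1.3900 = 139.0000

139.0000


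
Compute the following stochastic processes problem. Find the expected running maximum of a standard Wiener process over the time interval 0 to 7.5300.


E(max B(s)) = sqrt(2t/pi)
= sqrt(2*7.5300/pi)
= sqrt(4.7937)
= 2.1895

2.1895


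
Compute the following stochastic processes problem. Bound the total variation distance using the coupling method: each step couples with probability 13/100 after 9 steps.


TV distance bound <= (1-delta)^n
= (1 - 0.1300)^9
= 0.8700^9
= 0.2855

0.2855


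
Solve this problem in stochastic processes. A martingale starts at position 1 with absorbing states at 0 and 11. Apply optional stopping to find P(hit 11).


By optional stopping theorem: E(M at tau) = M(0) = 1
P(hit 11)*11 + P(hit 0)*0 = 1
P(hit 11) = (1 - 0)/(11 - 0) = 1/11 = 0.0909

0.0909


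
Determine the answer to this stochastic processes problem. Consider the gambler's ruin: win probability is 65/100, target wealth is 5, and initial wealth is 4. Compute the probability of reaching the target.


Gambler's ruin formula:
r = q/p = 0.3500/0.6500 = 0.5385
P(win) = (1 - r^i)/(1 - r^N)
= (1 - 0.5385^4)/(1 - 0.5385^5)
= 0.9594

0.9594


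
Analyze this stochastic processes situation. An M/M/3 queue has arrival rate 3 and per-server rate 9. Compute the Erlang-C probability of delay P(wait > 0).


a = lambda/mu = 0.3333
rho = a/c = 0.1111
Erlang-C formula applied:
C(c,a) = 0.0050

0.0050


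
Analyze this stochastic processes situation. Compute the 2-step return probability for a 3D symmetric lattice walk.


P(return in 2 steps) = P(reverse first step) = 1/(2d)
= 1/6
= 0.1667

0.1667


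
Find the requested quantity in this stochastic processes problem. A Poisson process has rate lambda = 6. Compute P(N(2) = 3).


P(N(t)=k) = (lambda*t)^k * exp(-lambda*t) / k!
lambda*t = 12
= 12^3 * exp(-12) / 3!
= 1728 * 6.1442e-06 / 6
= 0.0018

0.0018


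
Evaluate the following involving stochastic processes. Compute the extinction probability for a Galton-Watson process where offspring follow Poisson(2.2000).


Since mu = 2.2000 > 1, extinction prob q < 1.
Solve s = exp(mu*(s-1)) iteratively.
q = 0.1563

0.1563


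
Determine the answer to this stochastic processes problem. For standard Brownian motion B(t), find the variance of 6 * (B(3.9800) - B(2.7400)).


Var(alpha*(B(t)-B(s))) = alpha^2 * (t-s)
= 6^2 * (3.9800 - 2.7400)
= 36 * 1.2400
= 44.6400

44.6400


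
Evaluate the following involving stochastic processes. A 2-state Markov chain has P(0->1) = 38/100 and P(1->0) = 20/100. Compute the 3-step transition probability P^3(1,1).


Computing P^3 by matrix multiplication.
P = [[0.6200, 0.3800], [0.2000, 0.8000]]
After raising P to the power 3:
P^3(1,1) = 0.6807

0.6807


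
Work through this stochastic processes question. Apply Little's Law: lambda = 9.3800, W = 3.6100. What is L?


Little's Law: L = lambda * W
= 9.3800 * 3.6100
= 33.8618

33.8618


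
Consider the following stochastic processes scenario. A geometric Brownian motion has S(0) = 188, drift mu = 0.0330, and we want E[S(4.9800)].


E[S(t)] = S(0) * exp(mu * t)
= 188 * exp(0.0330 * 4.9800)
= 188 * 1.1786
= 221.5796

221.5796


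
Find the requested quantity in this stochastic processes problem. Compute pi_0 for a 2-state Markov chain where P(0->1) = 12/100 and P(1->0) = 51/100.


Stationary distribution: pi_0 = p10/(p01+p10), pi_1 = p01/(p01+p10)
p01 = 0.1200, p10 = 0.5100
pi_0 = 0.8095

0.8095


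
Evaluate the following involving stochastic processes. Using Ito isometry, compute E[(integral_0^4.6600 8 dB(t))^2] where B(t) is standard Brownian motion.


By Ito isometry: E[(int f dB)^2] = int f^2 dt
= 8^2 * 4.6600
= 64 * 4.6600 = 298.2400

298.2400


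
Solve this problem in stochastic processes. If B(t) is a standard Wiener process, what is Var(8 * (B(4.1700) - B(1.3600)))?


Var(alpha*(B(t)-B(s))) = alpha^2 * (t-s)
= 8^2 * (4.1700 - 1.3600)
= 64 * 2.8100
= 179.8400

179.8400


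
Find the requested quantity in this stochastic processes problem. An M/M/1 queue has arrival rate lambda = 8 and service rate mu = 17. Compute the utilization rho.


rho = lambda/mu
= 8/17
= 0.4706

0.4706


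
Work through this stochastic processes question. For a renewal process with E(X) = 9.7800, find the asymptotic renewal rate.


Long-run renewal rate = 1/E(X)
= 1/9.7800
= 0.1022

0.1022


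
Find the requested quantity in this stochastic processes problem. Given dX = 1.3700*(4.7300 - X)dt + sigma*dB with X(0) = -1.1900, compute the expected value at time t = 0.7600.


E[X(t)] = mu + (X(0) - mu)*exp(-theta*t)
= 4.7300 + (-1.1900 - 4.7300)*exp(-1.3700*0.7600)
= 4.7300 + -5.9200 * 0.3530
= 2.6401

2.6401


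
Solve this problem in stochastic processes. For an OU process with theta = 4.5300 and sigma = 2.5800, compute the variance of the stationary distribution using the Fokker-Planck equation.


Stationary variance = sigma^2 / (2*theta)
= 2.5800^2 / (2*4.5300)
= 6.6564 / 9.0600
= 0.7347

0.7347


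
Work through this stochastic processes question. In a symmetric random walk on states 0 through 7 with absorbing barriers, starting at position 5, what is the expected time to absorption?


For symmetric RW on 0,...,N with absorbing barriers, E(i) = i*(N-i)
E(5) = 5 * 2 = 10

10


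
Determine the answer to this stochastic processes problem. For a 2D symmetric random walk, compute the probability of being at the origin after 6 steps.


P = C(6,3)^2 / 4^6
= 20^2 / 4096
= 400 / 4096
= 0.0977

0.0977


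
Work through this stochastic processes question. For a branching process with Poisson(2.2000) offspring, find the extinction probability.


Since mu = 2.2000 > 1, extinction prob q < 1.
Solve s = exp(mu*(s-1)) iteratively.
q = 0.1563

0.1563


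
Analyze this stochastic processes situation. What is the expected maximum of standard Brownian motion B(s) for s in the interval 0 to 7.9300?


E(max B(s)) = sqrt(2t/pi)
= sqrt(2*7.9300/pi)
= sqrt(5.0484)
= 2.2469

2.2469


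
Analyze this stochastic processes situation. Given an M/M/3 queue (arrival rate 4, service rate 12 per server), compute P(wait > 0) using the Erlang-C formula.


a = lambda/mu = 0.3333
rho = a/c = 0.1111
Erlang-C formula applied:
C(c,a) = 0.0050

0.0050


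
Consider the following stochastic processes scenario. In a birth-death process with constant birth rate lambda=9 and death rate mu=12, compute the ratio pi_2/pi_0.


For birth-death process, pi_n/pi_0 = (lambda/mu)^n
= (9/12)^2
= 0.5625

0.5625


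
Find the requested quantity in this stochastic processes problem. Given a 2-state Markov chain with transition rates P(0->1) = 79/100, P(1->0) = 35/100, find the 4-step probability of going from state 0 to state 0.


Computing P^4 by matrix multiplication.
P = [[0.2100, 0.7900], [0.3500, 0.6500]]
After raising P to the power 4:
P^4(0,0) = 0.3073

0.3073


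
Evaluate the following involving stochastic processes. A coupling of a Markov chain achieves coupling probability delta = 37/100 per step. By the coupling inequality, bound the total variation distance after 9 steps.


TV distance bound <= (1-delta)^n
= (1 - 0.3700)^9
= 0.6300^9
= 0.0156

0.0156


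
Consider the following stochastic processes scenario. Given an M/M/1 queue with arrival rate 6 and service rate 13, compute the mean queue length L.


rho = 6/13 = 0.4615
L = rho/(1-rho)
= 0.4615/0.5385
= 0.8571

0.8571


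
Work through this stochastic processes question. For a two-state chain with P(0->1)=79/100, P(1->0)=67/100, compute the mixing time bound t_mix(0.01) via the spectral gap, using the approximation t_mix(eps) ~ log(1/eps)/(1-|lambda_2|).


lambda_2 = |1 - p01 - p10| = |1 - 0.7900 - 0.6700| = 0.4600
t_mix ~ log(1/eps)/(1 - |lambda_2|)
= log(100)/(1 - 0.4600) = 4.6052/0.5400
= 8.5281

8.5281


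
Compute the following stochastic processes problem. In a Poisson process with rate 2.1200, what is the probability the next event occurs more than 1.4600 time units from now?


P(X > t) = exp(-lambda * t)
= exp(-2.1200 * 1.4600)
= exp(-3.0952) = 0.0453

0.0453


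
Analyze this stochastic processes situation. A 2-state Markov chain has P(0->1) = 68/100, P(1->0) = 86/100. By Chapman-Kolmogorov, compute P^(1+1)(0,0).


P^2 = P^1 * P^1
Computing via matrix multiplication of the transition matrix.
Entry (0,0) of P^2 = 0.6872

0.6872


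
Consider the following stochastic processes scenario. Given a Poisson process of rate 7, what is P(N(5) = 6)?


P(N(t)=k) = (lambda*t)^k * exp(-lambda*t) / k!
lambda*t = 35
= 35^6 * exp(-35) / 6!
= 1838265625 * 6.3051e-16 / 720
= 1.6098e-09

1.6098e-09


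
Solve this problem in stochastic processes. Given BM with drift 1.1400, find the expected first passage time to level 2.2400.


Expected first passage time = a/mu
= 2.2400/1.1400
= 1.9649

1.9649


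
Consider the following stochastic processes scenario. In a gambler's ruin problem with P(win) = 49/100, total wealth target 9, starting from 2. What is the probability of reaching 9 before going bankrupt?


Gambler's ruin formula:
r = q/p = 0.5100/0.4900 = 1.0408
P(win) = (1 - r^i)/(1 - r^N)
= (1 - 1.0408^2)/(1 - 1.0408^9)
= 0.1922

0.1922


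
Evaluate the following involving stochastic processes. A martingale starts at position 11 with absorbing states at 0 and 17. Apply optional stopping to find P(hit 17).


By optional stopping theorem: E(M at tau) = M(0) = 11
P(hit 17)*17 + P(hit 0)*0 = 11
P(hit 17) = (11 - 0)/(17 - 0) = 11/17 = 0.6471

0.6471


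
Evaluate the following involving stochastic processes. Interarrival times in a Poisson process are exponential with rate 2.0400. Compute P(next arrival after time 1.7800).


P(X > t) = exp(-lambda * t)
= exp(-2.0400 * 1.7800)
= exp(-3.6312) = 0.0265

0.0265


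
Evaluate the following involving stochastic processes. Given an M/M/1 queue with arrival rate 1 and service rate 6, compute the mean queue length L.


rho = 1/6 = 0.1667
L = rho/(1-rho)
= 0.1667/0.8333
= 0.2000

0.2000


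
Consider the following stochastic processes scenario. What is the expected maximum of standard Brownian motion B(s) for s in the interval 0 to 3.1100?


E(max B(s)) = sqrt(2t/pi)
= sqrt(2*3.1100/pi)
= sqrt(1.9799)
= 1.4071

1.4071


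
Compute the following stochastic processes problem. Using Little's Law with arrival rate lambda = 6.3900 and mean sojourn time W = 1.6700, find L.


Little's Law: L = lambda * W
= 6.3900 * 1.6700
= 10.6713

10.6713


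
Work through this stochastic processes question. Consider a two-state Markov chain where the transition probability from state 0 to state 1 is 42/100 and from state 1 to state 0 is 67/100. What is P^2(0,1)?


Computing P^2 by matrix multiplication.
P = [[0.5800, 0.4200], [0.6700, 0.3300]]
After raising P to the power 2:
P^2(0,1) = 0.3822

0.3822


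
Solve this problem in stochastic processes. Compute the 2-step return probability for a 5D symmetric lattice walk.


P(return in 2 steps) = P(reverse first step) = 1/(2d)
= 1/10
= 0.1000

0.1000


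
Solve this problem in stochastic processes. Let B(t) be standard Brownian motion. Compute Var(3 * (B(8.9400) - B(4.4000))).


Var(alpha*(B(t)-B(s))) = alpha^2 * (t-s)
= 3^2 * (8.9400 - 4.4000)
= 9 * 4.5400
= 40.8600

40.8600


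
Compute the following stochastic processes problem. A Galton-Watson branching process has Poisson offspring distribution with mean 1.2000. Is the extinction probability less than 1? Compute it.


Since mu = 1.2000 > 1, extinction prob q < 1.
Solve s = exp(mu*(s-1)) iteratively.
q = 0.6863

0.6863


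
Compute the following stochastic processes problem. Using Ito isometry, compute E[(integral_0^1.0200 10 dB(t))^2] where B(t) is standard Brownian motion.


By Ito isometry: E[(int f dB)^2] = int f^2 dt
= 10^2 * 1.0200
= 100 * 1.0200 = 102.0000

102.0000


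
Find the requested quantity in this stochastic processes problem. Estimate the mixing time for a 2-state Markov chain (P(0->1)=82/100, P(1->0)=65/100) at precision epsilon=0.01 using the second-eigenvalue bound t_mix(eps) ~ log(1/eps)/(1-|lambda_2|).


lambda_2 = |1 - p01 - p10| = |1 - 0.8200 - 0.6500| = 0.4700
t_mix ~ log(1/eps)/(1 - |lambda_2|)
= log(100)/(1 - 0.4700) = 4.6052/0.5300
= 8.6890

8.6890


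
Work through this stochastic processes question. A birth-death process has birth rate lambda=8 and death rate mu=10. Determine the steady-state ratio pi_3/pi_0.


For birth-death process, pi_n/pi_0 = (lambda/mu)^n
= (8/10)^3
= 0.5120

0.5120


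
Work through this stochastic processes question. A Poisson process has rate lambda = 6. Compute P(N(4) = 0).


P(N(t)=k) = (lambda*t)^k * exp(-lambda*t) / k!
lambda*t = 24
= 24^0 * exp(-24) / 0!
= 1 * 3.7751e-11 / 1
= 3.7751e-11

3.7751e-11


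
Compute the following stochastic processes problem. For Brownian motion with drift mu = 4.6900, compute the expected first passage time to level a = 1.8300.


Expected first passage time = a/mu
= 1.8300/4.6900
= 0.3902

0.3902


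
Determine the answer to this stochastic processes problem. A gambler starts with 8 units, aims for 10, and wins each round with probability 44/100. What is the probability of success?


Gambler's ruin formula:
r = q/p = 0.5600/0.4400 = 1.2727
P(win) = (1 - r^i)/(1 - r^N)
= (1 - 1.2727^8)/(1 - 1.2727^10)
= 0.5797

0.5797


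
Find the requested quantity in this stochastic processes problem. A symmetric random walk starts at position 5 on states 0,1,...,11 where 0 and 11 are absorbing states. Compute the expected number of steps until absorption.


For symmetric RW on 0,...,N with absorbing barriers, E(i) = i*(N-i)
E(5) = 5 * 6 = 30

30


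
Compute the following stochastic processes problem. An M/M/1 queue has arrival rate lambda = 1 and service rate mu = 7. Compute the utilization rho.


rho = lambda/mu
= 1/7
= 0.1429

0.1429


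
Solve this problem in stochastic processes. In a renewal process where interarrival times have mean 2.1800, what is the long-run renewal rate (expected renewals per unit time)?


Long-run renewal rate = 1/E(X)
= 1/2.1800
= 0.4587

0.4587


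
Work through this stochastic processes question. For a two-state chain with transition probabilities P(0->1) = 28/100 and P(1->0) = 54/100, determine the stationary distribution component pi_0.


Stationary distribution: pi_0 = p10/(p01+p10), pi_1 = p01/(p01+p10)
p01 = 0.2800, p10 = 0.5400
pi_0 = 0.6585

0.6585


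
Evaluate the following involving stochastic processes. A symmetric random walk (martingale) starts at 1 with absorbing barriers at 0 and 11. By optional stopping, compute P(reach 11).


By optional stopping theorem: E(M at tau) = M(0) = 1
P(hit 11)*11 + P(hit 0)*0 = 1
P(hit 11) = (1 - 0)/(11 - 0) = 1/11 = 0.0909

0.0909


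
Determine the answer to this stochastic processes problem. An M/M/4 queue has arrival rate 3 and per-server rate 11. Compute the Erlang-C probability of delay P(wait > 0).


a = lambda/mu = 0.2727
rho = a/c = 0.0682
Erlang-C formula applied:
C(c,a) = 1.8833e-04

1.8833e-04


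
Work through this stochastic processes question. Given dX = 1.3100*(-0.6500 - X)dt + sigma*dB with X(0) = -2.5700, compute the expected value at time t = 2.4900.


E[X(t)] = mu + (X(0) - mu)*exp(-theta*t)
= -0.6500 + (-2.5700 - -0.6500)*exp(-1.3100*2.4900)
= -0.6500 + -1.9200 * 0.0383
= -0.7236

-0.7236


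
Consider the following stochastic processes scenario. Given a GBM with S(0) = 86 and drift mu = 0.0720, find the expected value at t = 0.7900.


E[S(t)] = S(0) * exp(mu * t)
= 86 * exp(0.0720 * 0.7900)
= 86 * 1.0585
= 91.0335

91.0335


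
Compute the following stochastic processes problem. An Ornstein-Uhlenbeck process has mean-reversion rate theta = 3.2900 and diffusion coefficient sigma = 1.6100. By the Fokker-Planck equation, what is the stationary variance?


Stationary variance = sigma^2 / (2*theta)
= 1.6100^2 / (2*3.2900)
= 2.5921 / 6.5800
= 0.3939

0.3939


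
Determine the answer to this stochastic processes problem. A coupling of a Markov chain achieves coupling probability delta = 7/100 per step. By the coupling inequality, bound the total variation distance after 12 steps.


TV distance bound <= (1-delta)^n
= (1 - 0.0700)^12
= 0.9300^12
= 0.4186

0.4186


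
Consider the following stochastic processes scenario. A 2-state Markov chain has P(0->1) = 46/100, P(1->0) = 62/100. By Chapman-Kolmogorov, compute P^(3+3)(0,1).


P^6 = P^3 * P^3
Computing via matrix multiplication of the transition matrix.
Entry (0,1) of P^6 = 0.4259

0.4259


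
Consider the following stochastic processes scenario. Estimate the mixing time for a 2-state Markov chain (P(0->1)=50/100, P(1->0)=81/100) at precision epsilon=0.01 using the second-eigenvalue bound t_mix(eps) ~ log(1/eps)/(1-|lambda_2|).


lambda_2 = |1 - p01 - p10| = |1 - 0.5000 - 0.8100| = 0.3100
t_mix ~ log(1/eps)/(1 - |lambda_2|)
= log(100)/(1 - 0.3100) = 4.6052/0.6900
= 6.6742

6.6742


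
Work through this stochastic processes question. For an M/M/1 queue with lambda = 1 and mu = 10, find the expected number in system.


rho = 1/10 = 0.1000
L = rho/(1-rho)
= 0.1000/0.9000
= 0.1111

0.1111


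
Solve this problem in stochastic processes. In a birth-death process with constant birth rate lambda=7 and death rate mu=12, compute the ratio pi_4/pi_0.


For birth-death process, pi_n/pi_0 = (lambda/mu)^n
= (7/12)^4
= 0.1158

0.1158


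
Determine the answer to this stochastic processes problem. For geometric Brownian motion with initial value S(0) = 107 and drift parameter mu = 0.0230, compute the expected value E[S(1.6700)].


E[S(t)] = S(0) * exp(mu * t)
= 107 * exp(0.0230 * 1.6700)
= 107 * 1.0392
= 111.1898

111.1898


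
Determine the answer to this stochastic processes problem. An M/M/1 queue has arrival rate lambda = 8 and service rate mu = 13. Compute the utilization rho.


rho = lambda/mu
= 8/13
= 0.6154

0.6154


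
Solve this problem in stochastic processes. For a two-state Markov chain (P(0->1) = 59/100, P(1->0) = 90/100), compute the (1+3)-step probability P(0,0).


P^4 = P^1 * P^3
Computing via matrix multiplication of the transition matrix.
Entry (0,0) of P^4 = 0.6269

0.6269


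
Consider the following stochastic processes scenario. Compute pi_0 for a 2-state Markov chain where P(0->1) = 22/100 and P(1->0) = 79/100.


Stationary distribution: pi_0 = p10/(p01+p10), pi_1 = p01/(p01+p10)
p01 = 0.2200, p10 = 0.7900
pi_0 = 0.7822

0.7822


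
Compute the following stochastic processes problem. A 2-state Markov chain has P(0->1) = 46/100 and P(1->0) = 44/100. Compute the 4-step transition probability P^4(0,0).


Computing P^4 by matrix multiplication.
P = [[0.5400, 0.4600], [0.4400, 0.5600]]
After raising P to the power 4:
P^4(0,0) = 0.4889

0.4889


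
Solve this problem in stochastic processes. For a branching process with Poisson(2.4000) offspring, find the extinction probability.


Since mu = 2.4000 > 1, extinction prob q < 1.
Solve s = exp(mu*(s-1)) iteratively.
q = 0.1214

0.1214


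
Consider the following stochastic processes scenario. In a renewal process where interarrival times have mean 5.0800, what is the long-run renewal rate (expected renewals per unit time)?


Long-run renewal rate = 1/E(X)
= 1/5.0800
= 0.1969

0.1969


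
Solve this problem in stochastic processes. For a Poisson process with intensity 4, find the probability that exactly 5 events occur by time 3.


P(N(t)=k) = (lambda*t)^k * exp(-lambda*t) / k!
lambda*t = 12
= 12^5 * exp(-12) / 5!
= 248832 * 6.1442e-06 / 120
= 0.0127

0.0127


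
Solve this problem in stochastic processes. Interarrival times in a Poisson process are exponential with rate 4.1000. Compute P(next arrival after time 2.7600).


P(X > t) = exp(-lambda * t)
= exp(-4.1000 * 2.7600)
= exp(-11.3160) = 1.2177e-05

1.2177e-05


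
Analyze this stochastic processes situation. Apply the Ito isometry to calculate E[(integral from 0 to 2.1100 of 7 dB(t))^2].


By Ito isometry: E[(int f dB)^2] = int f^2 dt
= 7^2 * 2.1100
= 49 * 2.1100 = 103.3900

103.3900


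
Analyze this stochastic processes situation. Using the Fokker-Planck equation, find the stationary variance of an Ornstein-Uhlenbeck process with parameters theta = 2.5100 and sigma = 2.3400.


Stationary variance = sigma^2 / (2*theta)
= 2.3400^2 / (2*2.5100)
= 5.4756 / 5.0200
= 1.0908

1.0908


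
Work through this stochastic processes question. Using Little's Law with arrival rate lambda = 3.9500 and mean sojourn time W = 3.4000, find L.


Little's Law: L = lambda * W
= 3.9500 * 3.4000
= 13.4300

13.4300
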